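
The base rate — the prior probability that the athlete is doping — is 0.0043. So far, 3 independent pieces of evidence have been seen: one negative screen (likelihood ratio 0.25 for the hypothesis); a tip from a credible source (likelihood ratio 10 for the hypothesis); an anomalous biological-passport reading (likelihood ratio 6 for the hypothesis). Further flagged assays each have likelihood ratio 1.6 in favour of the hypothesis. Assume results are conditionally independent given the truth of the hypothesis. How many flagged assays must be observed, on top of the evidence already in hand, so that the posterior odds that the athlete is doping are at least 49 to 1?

15

Prior odds = 0.0043/0.9957 = 43/9957.
Combined Bayes factor of the evidence already in hand = 0.25 × 10 × 6 = 15.
Odds after that evidence = (43/9957) × 15 = 215/3319.
Target odds = 49.
Need 1.6ⁿ ≥ 49 ÷ (215/3319) = 162631/215.
1.6¹⁴ ≈720.576 falls short of 162631/215 but 1.6¹⁵ ≈1152.92 reaches it, so n = 15.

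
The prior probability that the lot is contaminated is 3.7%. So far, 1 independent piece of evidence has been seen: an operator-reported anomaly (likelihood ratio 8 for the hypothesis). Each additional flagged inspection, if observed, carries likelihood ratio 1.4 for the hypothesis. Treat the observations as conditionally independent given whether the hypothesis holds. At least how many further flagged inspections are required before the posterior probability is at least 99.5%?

Prior odds = 0.037/0.963 = 37/963.
Bayes factor of the evidence already in hand = 8.
Odds after that evidence = (37/963) × 8 = 296/963.
Target odds = 0.995/0.005 = 199.
Need 1.4ⁿ ≥ 199 ÷ (296/963) = 191637/296.
1.4¹⁹ ≈597.63 falls short of 191637/296 but 1.4²⁰ ≈836.683 reaches it, so n = 20.

20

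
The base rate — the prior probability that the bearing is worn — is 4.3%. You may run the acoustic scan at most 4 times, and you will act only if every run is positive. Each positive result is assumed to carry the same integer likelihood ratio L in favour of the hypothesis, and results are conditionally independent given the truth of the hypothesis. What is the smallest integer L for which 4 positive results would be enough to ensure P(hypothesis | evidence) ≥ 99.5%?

9

Prior odds = 0.043/0.957 = 43/957.
Target odds = 0.995/0.005 = 199.
Need L⁴ ≥ 199 ÷ (43/957) = 190443/43.
8⁴ = 4096 < 190443/43 ≤ 6561 = 9⁴, so L = 9.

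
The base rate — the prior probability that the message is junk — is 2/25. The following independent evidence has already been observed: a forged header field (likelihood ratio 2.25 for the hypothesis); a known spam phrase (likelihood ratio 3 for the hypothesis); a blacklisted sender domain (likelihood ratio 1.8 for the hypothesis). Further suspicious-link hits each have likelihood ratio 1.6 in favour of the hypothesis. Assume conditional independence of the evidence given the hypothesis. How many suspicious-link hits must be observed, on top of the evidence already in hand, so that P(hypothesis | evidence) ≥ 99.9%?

Prior odds = 0.08/0.92 = 2/23.
Combined Bayes factor of the evidence already in hand = 2.25 × 3 × 1.8 = 12.15.
Odds after that evidence = (2/23) × 12.15 = 243/230.
Target odds = 0.999/0.001 = 999.
Need 1.6ⁿ ≥ 999 ÷ (243/230) = 8510/9.
1.6¹⁴ ≈720.576 falls short of 8510/9 but 1.6¹⁵ ≈1152.92 reaches it, so n = 15.

15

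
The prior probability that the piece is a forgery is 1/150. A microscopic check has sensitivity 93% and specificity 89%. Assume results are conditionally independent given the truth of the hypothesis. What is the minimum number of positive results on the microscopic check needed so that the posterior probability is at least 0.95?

4

Prior odds = (1/150)/(149/150) = 1/149.
False-positive rate = 1 − 0.89 = 0.11; likelihood ratio of a positive = 0.93/0.11 = 93/11.
Target odds: 0.95 ÷ 0.05 = 19.
Require (93/11)ⁿ ≥ 19 ÷ (1/149) = 2831.
(93/11)³ = 804357/1331 falls short of 2831 but (93/11)⁴ = 74805201/14641 reaches it, so n = 4.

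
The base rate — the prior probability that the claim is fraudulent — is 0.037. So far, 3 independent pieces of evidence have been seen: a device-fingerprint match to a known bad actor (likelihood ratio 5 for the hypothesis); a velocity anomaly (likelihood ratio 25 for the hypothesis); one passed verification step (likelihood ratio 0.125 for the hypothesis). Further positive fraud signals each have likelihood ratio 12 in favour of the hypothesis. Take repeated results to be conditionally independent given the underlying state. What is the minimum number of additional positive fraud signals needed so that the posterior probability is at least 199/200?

Prior odds = 0.037/0.963 = 37/963.
Combined Bayes factor of the evidence already in hand = 5 × 25 × 0.125 = 15.625.
Odds after that evidence = (37/963) × 15.625 = 4625/7704.
Target odds = 0.995/0.005 = 199.
Need 12ⁿ ≥ 199 ÷ (4625/7704) = 1533096/4625.
12² = 144 falls short of 1533096/4625 but 12³ = 1728 reaches it, so n = 3.

3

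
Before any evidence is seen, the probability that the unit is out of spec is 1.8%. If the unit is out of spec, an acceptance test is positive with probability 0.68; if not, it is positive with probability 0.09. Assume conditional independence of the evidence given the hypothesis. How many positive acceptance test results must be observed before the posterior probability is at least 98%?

Prior odds: 0.018 ÷ 0.982 = 9/491.
Likelihood ratio of a positive = 0.68/0.09 = 68/9.
Target posterior odds = 0.98/0.02 = 49.
Require (68/9)ⁿ ≥ 49 ÷ (9/491) = 24059/9.
(68/9)³ = 314432/729 falls short of 24059/9 but (68/9)⁴ = 21381376/6561 reaches it, so n = 4.

4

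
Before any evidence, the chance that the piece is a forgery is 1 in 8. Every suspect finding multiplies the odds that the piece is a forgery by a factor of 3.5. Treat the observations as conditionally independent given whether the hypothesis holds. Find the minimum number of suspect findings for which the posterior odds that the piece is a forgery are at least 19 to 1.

4

Prior odds: 0.125 ÷ 0.875 = 1/7.
Likelihood ratio per suspect finding = 3.5.
Target odds = 19.
Need (1/7) × 3.5ⁿ ≥ 19, i.e. 3.5ⁿ ≥ 133.
3.5³ = 42.875 falls short of 133 but 3.5⁴ = 150.0625 reaches it, so n = 4.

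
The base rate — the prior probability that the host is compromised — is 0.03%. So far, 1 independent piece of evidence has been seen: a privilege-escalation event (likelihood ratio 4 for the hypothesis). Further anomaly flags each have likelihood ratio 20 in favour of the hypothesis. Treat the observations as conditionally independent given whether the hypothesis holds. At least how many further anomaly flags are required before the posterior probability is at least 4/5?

Prior odds = 0.0003/0.9997 = 3/9997.
Bayes factor of the evidence already in hand = 4.
Odds after that evidence = (3/9997) × 4 = 12/9997.
Target odds = 0.8/0.2 = 4.
Need 20ⁿ ≥ 4 ÷ (12/9997) = 9997/3.
20² = 400 falls short of 9997/3 but 20³ = 8000 reaches it, so n = 3.

3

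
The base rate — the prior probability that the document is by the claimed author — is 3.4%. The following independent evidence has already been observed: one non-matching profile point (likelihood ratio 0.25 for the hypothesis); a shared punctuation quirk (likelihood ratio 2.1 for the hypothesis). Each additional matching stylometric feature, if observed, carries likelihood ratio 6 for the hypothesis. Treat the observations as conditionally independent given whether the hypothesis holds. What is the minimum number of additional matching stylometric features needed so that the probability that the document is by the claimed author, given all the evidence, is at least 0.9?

4

Prior odds = 0.034/0.966 = 17/483.
Combined Bayes factor of the evidence already in hand = 0.25 × 2.1 = 0.525.
Odds after that evidence = (17/483) × 0.525 = 17/920.
Target odds = 0.9/0.1 = 9.
Need 6ⁿ ≥ 9 ÷ (17/920) = 8280/17.
6³ = 216 falls short of 8280/17 but 6⁴ = 1296 reaches it, so n = 4.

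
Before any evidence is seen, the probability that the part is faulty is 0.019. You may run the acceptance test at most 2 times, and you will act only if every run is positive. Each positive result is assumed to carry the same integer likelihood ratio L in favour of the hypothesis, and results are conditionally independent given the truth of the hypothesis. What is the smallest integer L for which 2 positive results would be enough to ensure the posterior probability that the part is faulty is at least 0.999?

Prior odds = 0.019/0.981 = 19/981.
Target odds = 0.999/0.001 = 999.
Need L² ≥ 999 ÷ (19/981) = 980019/19.
227² = 51529 < 980019/19 ≤ 51984 = 228², so L = 228.

228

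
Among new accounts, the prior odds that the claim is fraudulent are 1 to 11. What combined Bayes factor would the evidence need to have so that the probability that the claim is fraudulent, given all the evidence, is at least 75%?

Prior odds = 1/11.
Target odds = 0.75/0.25 = 3.
Required Bayes factor = 3 ÷ (1/11) = 33.

33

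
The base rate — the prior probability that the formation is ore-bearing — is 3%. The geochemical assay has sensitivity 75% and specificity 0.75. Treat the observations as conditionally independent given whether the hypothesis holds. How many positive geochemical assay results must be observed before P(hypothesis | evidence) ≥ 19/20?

Prior odds = 0.03/0.97 = 3/97.
False-positive rate = 1 − 0.75 = 0.25; likelihood ratio of a positive = 0.75/0.25 = 3.
Target odds: 0.95 ÷ 0.05 = 19.
Need (3/97) × 3ⁿ ≥ 19, i.e. 3ⁿ ≥ 1843/3.
3⁵ = 243 falls short of 1843/3 but 3⁶ = 729 reaches it, so n = 6.

6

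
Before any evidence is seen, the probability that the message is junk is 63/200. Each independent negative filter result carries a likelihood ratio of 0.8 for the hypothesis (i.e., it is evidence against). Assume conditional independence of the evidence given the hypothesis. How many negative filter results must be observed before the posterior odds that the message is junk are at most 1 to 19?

Prior odds = 0.315/0.685 = 63/137.
Likelihood ratio per negative filter result = 0.8.
Target odds = 1/19.
Require 0.8ⁿ ≤ 1/19 ÷ (63/137) = 137/1197.
0.8⁹ = 262144/1953125 is still above 137/1197 but 0.8¹⁰ = 1048576/9765625 is at or below it, so n = 10.

10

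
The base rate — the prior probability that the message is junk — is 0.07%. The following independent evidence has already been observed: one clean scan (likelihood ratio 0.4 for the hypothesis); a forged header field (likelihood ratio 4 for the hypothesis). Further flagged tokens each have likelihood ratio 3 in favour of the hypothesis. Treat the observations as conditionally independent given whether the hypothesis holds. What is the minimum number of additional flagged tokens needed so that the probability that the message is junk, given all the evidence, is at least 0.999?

Prior odds = 0.0007/0.9993 = 7/9993.
Combined Bayes factor of the evidence already in hand = 0.4 × 4 = 1.6.
Odds after that evidence = (7/9993) × 1.6 = 56/49965.
Target odds = 0.999/0.001 = 999.
Need 3ⁿ ≥ 999 ÷ (56/49965) = 49915035/56.
3¹² = 531441 falls short of 49915035/56 but 3¹³ = 1594323 reaches it, so n = 13.

13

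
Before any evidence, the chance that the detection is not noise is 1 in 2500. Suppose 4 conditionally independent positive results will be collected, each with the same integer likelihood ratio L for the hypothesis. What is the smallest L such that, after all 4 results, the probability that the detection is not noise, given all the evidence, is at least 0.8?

Prior odds = 0.0004/0.9996 = 1/2499.
Target odds = 0.8/0.2 = 4.
Need L⁴ ≥ 4 ÷ (1/2499) = 9996.
9⁴ = 6561 < 9996 ≤ 10000 = 10⁴, so L = 10.

10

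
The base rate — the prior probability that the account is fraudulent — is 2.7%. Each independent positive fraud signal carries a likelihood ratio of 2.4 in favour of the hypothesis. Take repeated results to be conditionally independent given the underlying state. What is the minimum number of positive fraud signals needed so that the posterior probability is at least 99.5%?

Prior odds: 0.027 ÷ 0.973 = 27/973.
Likelihood ratio per positive fraud signal = 2.4.
Target odds: 0.995 ÷ 0.005 = 199.
Need (27/973) × 2.4ⁿ ≥ 199, i.e. 2.4ⁿ ≥ 193627/27.
2.4¹⁰ ≈6340.34 falls short of 193627/27 but 2.4¹¹ ≈15216.8 reaches it, so n = 11.

11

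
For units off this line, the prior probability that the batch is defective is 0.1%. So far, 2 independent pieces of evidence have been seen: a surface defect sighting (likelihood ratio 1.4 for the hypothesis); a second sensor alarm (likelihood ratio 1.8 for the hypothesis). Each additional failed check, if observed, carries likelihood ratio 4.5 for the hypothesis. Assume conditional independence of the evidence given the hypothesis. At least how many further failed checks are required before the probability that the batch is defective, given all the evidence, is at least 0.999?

Prior odds = 0.001/0.999 = 1/999.
Combined Bayes factor of the evidence already in hand = 1.4 × 1.8 = 2.52.
Odds after that evidence = (1/999) × 2.52 = 7/2775.
Target odds = 0.999/0.001 = 999.
Need 4.5ⁿ ≥ 999 ÷ (7/2775) = 2772225/7.
4.5⁸ = 43046721/256 falls short of 2772225/7 but 4.5⁹ = 387420489/512 reaches it, so n = 9.

9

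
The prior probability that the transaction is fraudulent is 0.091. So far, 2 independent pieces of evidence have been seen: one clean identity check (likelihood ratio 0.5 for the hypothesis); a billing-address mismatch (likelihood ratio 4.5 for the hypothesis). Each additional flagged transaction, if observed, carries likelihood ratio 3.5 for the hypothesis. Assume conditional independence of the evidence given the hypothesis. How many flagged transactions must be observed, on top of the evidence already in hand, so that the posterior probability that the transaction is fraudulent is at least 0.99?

5

Prior odds = 0.091/0.909 = 91/909.
Combined Bayes factor of the evidence already in hand = 0.5 × 4.5 = 2.25.
Odds after that evidence = (91/909) × 2.25 = 91/404.
Target odds = 0.99/0.01 = 99.
Need 3.5ⁿ ≥ 99 ÷ (91/404) = 39996/91.
3.5⁴ = 150.0625 falls short of 39996/91 but 3.5⁵ = 525.21875 reaches it, so n = 5.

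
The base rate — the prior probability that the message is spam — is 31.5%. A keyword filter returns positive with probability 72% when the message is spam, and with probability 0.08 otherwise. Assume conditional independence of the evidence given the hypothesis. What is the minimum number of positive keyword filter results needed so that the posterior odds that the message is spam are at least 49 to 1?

3

Prior odds: 0.315 ÷ 0.685 = 63/137.
Likelihood ratio of a positive result = 0.72/0.08 = 9.
Target odds = 49.
Need (63/137) × 9ⁿ ≥ 49, i.e. 9ⁿ ≥ 959/9.
9² = 81 falls short of 959/9 but 9³ = 729 reaches it, so n = 3.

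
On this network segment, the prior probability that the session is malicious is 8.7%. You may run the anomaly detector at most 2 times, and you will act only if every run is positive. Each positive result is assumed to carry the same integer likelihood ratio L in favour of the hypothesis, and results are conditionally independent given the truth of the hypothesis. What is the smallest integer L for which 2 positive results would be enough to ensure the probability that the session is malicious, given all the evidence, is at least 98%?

23

Prior odds = 0.087/0.913 = 87/913.
Target odds = 0.98/0.02 = 49.
Need L² ≥ 49 ÷ (87/913) = 44737/87.
22² = 484 < 44737/87 ≤ 529 = 23², so L = 23.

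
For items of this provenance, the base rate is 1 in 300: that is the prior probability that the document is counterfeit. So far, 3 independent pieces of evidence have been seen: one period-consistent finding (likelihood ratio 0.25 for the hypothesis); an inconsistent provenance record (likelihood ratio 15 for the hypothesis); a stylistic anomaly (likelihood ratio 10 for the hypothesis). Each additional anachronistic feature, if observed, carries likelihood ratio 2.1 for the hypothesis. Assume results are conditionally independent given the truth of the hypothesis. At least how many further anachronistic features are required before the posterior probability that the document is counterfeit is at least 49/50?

Prior odds = (1/300)/(299/300) = 1/299.
Combined Bayes factor of the evidence already in hand = 0.25 × 15 × 10 = 37.5.
Odds after that evidence = (1/299) × 37.5 = 75/598.
Target odds = 0.98/0.02 = 49.
Need 2.1ⁿ ≥ 49 ÷ (75/598) = 29302/75.
2.1⁸ ≈378.229 falls short of 29302/75 but 2.1⁹ ≈794.28 reaches it, so n = 9.

9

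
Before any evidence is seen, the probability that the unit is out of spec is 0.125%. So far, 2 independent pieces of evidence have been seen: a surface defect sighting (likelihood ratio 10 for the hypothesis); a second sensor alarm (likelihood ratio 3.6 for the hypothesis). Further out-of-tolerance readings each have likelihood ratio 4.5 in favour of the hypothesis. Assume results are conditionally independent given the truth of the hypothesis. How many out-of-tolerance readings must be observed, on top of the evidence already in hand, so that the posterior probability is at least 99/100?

Prior odds = 0.00125/0.99875 = 1/799.
Combined Bayes factor of the evidence already in hand = 10 × 3.6 = 36.
Odds after that evidence = (1/799) × 36 = 36/799.
Target odds = 0.99/0.01 = 99.
Need 4.5ⁿ ≥ 99 ÷ (36/799) = 2197.25.
4.5⁵ = 1845.28125 falls short of 2197.25 but 4.5⁶ = 8303.765625 reaches it, so n = 6.

6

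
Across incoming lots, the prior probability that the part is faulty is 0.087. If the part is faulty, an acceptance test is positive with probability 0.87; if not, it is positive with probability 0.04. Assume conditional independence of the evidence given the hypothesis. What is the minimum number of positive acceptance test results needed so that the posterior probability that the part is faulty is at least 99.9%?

4

Prior odds: 0.087 ÷ 0.913 = 87/913.
Likelihood ratio of a positive = 0.87/0.04 = 21.75.
Target posterior odds = 0.999/0.001 = 999.
Need (87/913) × 21.75ⁿ ≥ 999, i.e. 21.75ⁿ ≥ 304029/29.
21.75³ = 658503/64 falls short of 304029/29 but 21.75⁴ = 57289761/256 reaches it, so n = 4.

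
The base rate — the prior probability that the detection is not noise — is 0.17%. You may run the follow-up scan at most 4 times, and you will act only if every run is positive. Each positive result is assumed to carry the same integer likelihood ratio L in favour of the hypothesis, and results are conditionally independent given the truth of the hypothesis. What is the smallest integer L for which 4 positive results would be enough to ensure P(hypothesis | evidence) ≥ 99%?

Prior odds = 0.0017/0.9983 = 17/9983.
Target odds = 0.99/0.01 = 99.
Need L⁴ ≥ 99 ÷ (17/9983) = 988317/17.
15⁴ = 50625 < 988317/17 ≤ 65536 = 16⁴, so L = 16.

16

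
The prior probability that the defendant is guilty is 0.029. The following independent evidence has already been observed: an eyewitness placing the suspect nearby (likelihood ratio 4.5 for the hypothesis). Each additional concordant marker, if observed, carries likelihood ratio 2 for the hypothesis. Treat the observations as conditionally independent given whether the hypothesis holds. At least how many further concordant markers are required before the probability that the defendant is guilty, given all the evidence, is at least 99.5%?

Prior odds = 0.029/0.971 = 29/971.
Bayes factor of the evidence already in hand = 4.5.
Odds after that evidence = (29/971) × 4.5 = 261/1942.
Target odds = 0.995/0.005 = 199.
Need 2ⁿ ≥ 199 ÷ (261/1942) = 386458/261.
2¹⁰ = 1024 falls short of 386458/261 but 2¹¹ = 2048 reaches it, so n = 11.

11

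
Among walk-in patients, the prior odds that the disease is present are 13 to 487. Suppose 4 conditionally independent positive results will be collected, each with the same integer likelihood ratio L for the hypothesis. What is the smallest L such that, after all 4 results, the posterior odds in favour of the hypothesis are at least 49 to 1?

Prior odds = 13/487.
Target odds = 49.
Need L⁴ ≥ 49 ÷ (13/487) = 23863/13.
6⁴ = 1296 < 23863/13 ≤ 2401 = 7⁴, so L = 7.

7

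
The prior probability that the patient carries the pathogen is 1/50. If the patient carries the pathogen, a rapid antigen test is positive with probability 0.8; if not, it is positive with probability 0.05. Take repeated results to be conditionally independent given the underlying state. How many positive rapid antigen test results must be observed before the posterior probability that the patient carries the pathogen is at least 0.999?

4

Prior odds = 0.02/0.98 = 1/49.
Likelihood ratio of a positive = 0.8/0.05 = 16.
Target odds: 0.999 ÷ 0.001 = 999.
Require 16ⁿ ≥ 999 ÷ (1/49) = 48951.
16³ = 4096 falls short of 48951 but 16⁴ = 65536 reaches it, so n = 4.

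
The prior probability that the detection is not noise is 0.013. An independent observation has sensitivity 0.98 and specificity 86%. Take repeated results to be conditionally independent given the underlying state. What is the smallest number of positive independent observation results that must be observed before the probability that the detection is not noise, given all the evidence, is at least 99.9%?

Prior odds = 0.013/0.987 = 13/987.
False-positive rate = 1 − 0.86 = 0.14; likelihood ratio of a positive = 0.98/0.14 = 7.
Target posterior odds = 0.999/0.001 = 999.
Need (13/987) × 7ⁿ ≥ 999, i.e. 7ⁿ ≥ 986013/13.
7⁵ = 16807 falls short of 986013/13 but 7⁶ = 117649 reaches it, so n = 6.

6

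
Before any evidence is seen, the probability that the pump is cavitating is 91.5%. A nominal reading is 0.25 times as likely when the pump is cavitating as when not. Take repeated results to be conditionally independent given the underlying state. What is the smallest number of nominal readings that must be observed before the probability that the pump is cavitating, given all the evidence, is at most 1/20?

4

Prior odds = 0.915/0.085 = 183/17.
Likelihood ratio per nominal reading = 0.25.
Target odds: 0.05 ÷ 0.95 = 1/19.
Need (183/17) × 0.25ⁿ ≤ 1/19, i.e. 0.25ⁿ ≤ 17/3477.
0.25³ = 0.015625 is still above 17/3477 but 0.25⁴ = 0.00390625 is at or below it, so n = 4.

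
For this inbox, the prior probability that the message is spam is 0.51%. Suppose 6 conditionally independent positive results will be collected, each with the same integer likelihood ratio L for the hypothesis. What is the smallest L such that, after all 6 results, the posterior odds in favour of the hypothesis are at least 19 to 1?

4

Prior odds = 0.0051/0.9949 = 51/9949.
Target odds = 19.
Need L⁶ ≥ 19 ÷ (51/9949) = 189031/51.
3⁶ = 729 < 189031/51 ≤ 4096 = 4⁶, so L = 4.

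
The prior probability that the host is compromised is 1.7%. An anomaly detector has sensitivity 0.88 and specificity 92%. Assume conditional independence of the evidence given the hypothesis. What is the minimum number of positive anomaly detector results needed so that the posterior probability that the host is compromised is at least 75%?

Prior odds: 0.017 ÷ 0.983 = 17/983.
False-positive rate = 1 − 0.92 = 0.08; likelihood ratio of a positive = 0.88/0.08 = 11.
Target posterior odds = 0.75/0.25 = 3.
Require 11ⁿ ≥ 3 ÷ (17/983) = 2949/17.
11² = 121 falls short of 2949/17 but 11³ = 1331 reaches it, so n = 3.

3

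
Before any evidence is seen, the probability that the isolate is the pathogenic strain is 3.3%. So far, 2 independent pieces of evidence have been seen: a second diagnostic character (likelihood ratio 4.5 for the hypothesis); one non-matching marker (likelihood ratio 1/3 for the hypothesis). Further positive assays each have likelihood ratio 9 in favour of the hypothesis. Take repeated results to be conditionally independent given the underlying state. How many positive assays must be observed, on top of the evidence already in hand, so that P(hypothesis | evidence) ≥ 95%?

Prior odds = 0.033/0.967 = 33/967.
Combined Bayes factor of the evidence already in hand = 4.5 × (1/3) = 1.5.
Odds after that evidence = (33/967) × 1.5 = 99/1934.
Target odds = 0.95/0.05 = 19.
Need 9ⁿ ≥ 19 ÷ (99/1934) = 36746/99.
9² = 81 falls short of 36746/99 but 9³ = 729 reaches it, so n = 3.

3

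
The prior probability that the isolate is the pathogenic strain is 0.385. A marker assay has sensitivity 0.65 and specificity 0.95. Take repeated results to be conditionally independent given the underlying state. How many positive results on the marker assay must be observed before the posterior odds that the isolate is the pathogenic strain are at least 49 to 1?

2

Prior odds: 0.385 ÷ 0.615 = 77/123.
False-positive rate = 1 − 0.95 = 0.05; likelihood ratio of a positive = 0.65/0.05 = 13.
Target odds = 49.
Require 13ⁿ ≥ 49 ÷ (77/123) = 861/11.
13¹ = 13 falls short of 861/11 but 13² = 169 reaches it, so n = 2.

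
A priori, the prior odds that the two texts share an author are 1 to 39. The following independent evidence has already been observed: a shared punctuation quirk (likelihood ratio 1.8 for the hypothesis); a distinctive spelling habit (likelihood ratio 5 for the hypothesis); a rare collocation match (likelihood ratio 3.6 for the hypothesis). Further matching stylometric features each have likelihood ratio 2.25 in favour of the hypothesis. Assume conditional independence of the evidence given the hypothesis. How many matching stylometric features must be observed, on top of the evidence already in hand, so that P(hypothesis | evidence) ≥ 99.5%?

7

Prior odds = 1/39.
Combined Bayes factor of the evidence already in hand = 1.8 × 5 × 3.6 = 32.4.
Odds after that evidence = (1/39) × 32.4 = 54/65.
Target odds = 0.995/0.005 = 199.
Need 2.25ⁿ ≥ 199 ÷ (54/65) = 12935/54.
2.25⁶ = 531441/4096 falls short of 12935/54 but 2.25⁷ = 4782969/16384 reaches it, so n = 7.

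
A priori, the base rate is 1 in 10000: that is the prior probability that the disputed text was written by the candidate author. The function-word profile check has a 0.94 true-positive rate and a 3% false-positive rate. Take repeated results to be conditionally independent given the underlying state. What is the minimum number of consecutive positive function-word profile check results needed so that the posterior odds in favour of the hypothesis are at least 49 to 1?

4

Prior odds = 0.0001/0.9999 = 1/9999.
Likelihood ratio of a positive result = 0.94/0.03 = 94/3.
Target odds = 49.
Require (94/3)ⁿ ≥ 49 ÷ (1/9999) = 489951.
(94/3)³ = 830584/27 falls short of 489951 but (94/3)⁴ = 78074896/81 reaches it, so n = 4.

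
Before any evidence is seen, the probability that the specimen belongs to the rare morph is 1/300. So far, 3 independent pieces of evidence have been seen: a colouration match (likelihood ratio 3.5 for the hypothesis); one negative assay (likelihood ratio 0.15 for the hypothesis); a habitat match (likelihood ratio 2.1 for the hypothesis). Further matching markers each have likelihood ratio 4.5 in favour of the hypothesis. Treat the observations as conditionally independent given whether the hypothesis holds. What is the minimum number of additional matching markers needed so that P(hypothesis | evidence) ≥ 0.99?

Prior odds = (1/300)/(299/300) = 1/299.
Combined Bayes factor of the evidence already in hand = 3.5 × 0.15 × 2.1 = 1.1025.
Odds after that evidence = (1/299) × 1.1025 = 441/119600.
Target odds = 0.99/0.01 = 99.
Need 4.5ⁿ ≥ 99 ÷ (441/119600) = 1315600/49.
4.5⁶ = 8303.765625 falls short of 1315600/49 but 4.5⁷ = 4782969/128 reaches it, so n = 7.

7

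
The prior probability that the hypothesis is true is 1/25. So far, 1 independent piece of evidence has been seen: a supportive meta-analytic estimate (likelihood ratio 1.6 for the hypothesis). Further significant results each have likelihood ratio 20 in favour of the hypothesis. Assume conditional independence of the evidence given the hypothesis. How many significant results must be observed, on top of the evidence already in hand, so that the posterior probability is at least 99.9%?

Prior odds = 0.04/0.96 = 1/24.
Bayes factor of the evidence already in hand = 1.6.
Odds after that evidence = (1/24) × 1.6 = 1/15.
Target odds = 0.999/0.001 = 999.
Need 20ⁿ ≥ 999 ÷ (1/15) = 14985.
20³ = 8000 falls short of 14985 but 20⁴ = 160000 reaches it, so n = 4.

4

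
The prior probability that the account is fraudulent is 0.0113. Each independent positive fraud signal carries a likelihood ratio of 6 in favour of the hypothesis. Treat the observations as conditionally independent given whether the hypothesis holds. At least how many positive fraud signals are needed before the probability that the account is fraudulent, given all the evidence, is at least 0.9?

4

Prior odds: 0.0113 ÷ 0.9887 = 113/9887.
Likelihood ratio per positive fraud signal = 6.
Target odds: 0.9 ÷ 0.1 = 9.
Need (113/9887) × 6ⁿ ≥ 9, i.e. 6ⁿ ≥ 88983/113.
6³ = 216 falls short of 88983/113 but 6⁴ = 1296 reaches it, so n = 4.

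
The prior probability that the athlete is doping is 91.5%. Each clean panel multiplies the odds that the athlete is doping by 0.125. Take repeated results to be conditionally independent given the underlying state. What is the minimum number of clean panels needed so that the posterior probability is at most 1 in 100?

Prior odds: 0.915 ÷ 0.085 = 183/17.
Likelihood ratio per clean panel = 0.125.
Target posterior odds = 0.01/0.99 = 1/99.
Require 0.125ⁿ ≤ 1/99 ÷ (183/17) = 17/18117.
0.125³ = 0.001953125 is still above 17/18117 but 0.125⁴ = 1/4096 is at or below it, so n = 4.

4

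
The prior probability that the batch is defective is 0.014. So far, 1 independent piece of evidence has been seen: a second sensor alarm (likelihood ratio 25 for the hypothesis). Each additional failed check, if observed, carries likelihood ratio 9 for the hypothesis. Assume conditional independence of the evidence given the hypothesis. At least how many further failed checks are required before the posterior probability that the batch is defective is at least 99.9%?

Prior odds = 0.014/0.986 = 7/493.
Bayes factor of the evidence already in hand = 25.
Odds after that evidence = (7/493) × 25 = 175/493.
Target odds = 0.999/0.001 = 999.
Need 9ⁿ ≥ 999 ÷ (175/493) = 492507/175.
9³ = 729 falls short of 492507/175 but 9⁴ = 6561 reaches it, so n = 4.

4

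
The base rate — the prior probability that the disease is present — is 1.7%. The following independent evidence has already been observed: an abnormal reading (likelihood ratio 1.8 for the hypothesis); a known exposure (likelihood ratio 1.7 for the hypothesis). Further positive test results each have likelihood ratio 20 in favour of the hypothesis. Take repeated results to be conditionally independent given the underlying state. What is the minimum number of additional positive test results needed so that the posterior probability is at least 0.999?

Prior odds = 0.017/0.983 = 17/983.
Combined Bayes factor of the evidence already in hand = 1.8 × 1.7 = 3.06.
Odds after that evidence = (17/983) × 3.06 = 2601/49150.
Target odds = 0.999/0.001 = 999.
Need 20ⁿ ≥ 999 ÷ (2601/49150) = 5455650/289.
20³ = 8000 falls short of 5455650/289 but 20⁴ = 160000 reaches it, so n = 4.

4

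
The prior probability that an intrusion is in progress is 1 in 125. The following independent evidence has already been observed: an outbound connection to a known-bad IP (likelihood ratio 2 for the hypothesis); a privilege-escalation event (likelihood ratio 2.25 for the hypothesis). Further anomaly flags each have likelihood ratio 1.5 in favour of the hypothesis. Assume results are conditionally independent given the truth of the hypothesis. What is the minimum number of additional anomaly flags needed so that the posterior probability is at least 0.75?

11

Prior odds = 0.008/0.992 = 1/124.
Combined Bayes factor of the evidence already in hand = 2 × 2.25 = 4.5.
Odds after that evidence = (1/124) × 4.5 = 9/248.
Target odds = 0.75/0.25 = 3.
Need 1.5ⁿ ≥ 3 ÷ (9/248) = 248/3.
1.5¹⁰ = 59049/1024 falls short of 248/3 but 1.5¹¹ = 177147/2048 reaches it, so n = 11.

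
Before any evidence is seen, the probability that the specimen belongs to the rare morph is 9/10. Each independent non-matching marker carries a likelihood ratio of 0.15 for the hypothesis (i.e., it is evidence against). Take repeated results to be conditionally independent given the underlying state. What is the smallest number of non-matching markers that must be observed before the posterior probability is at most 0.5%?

Prior odds: 0.9 ÷ 0.1 = 9.
Likelihood ratio per non-matching marker = 0.15.
Target posterior odds = 0.005/0.995 = 1/199.
Require 0.15ⁿ ≤ 1/199 ÷ 9 = 1/1791.
0.15³ = 0.003375 is still above 1/1791 but 0.15⁴ = 81/160000 is at or below it, so n = 4.

4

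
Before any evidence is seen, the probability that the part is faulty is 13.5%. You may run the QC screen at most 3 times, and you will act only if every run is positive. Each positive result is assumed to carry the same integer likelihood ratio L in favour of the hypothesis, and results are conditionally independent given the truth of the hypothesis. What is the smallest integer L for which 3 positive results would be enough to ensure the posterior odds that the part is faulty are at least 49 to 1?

Prior odds = 0.135/0.865 = 27/173.
Target odds = 49.
Need L³ ≥ 49 ÷ (27/173) = 8477/27.
6³ = 216 < 8477/27 ≤ 343 = 7³, so L = 7.

7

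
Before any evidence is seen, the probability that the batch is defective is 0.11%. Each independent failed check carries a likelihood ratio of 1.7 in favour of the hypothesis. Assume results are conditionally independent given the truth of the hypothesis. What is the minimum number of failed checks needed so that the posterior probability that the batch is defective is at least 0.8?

Prior odds: 0.0011 ÷ 0.9989 = 11/9989.
Likelihood ratio per failed check = 1.7.
Target odds: 0.8 ÷ 0.2 = 4.
Need (11/9989) × 1.7ⁿ ≥ 4, i.e. 1.7ⁿ ≥ 39956/11.
1.7¹⁵ ≈2862.42 falls short of 39956/11 but 1.7¹⁶ ≈4866.12 reaches it, so n = 16.

16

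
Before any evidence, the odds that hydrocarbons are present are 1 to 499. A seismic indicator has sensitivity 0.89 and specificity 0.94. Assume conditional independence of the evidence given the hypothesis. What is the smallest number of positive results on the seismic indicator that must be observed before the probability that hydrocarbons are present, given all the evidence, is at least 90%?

4

Prior odds = 1/499.
False-positive rate = 1 − 0.94 = 0.06; likelihood ratio of a positive = 0.89/0.06 = 89/6.
Target odds: 0.9 ÷ 0.1 = 9.
Need (1/499) × (89/6)ⁿ ≥ 9, i.e. (89/6)ⁿ ≥ 4491.
(89/6)³ = 704969/216 falls short of 4491 but (89/6)⁴ = 62742241/1296 reaches it, so n = 4.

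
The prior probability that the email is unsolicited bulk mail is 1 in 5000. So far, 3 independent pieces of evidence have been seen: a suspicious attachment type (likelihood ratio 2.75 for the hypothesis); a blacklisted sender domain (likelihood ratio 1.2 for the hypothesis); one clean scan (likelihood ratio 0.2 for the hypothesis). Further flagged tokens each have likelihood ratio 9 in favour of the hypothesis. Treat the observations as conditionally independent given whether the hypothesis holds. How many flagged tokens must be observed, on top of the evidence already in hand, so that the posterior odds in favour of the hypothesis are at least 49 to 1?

6

Prior odds = 0.0002/0.9998 = 1/4999.
Combined Bayes factor of the evidence already in hand = 2.75 × 1.2 × 0.2 = 0.66.
Odds after that evidence = (1/4999) × 0.66 = 33/249950.
Target odds = 49.
Need 9ⁿ ≥ 49 ÷ (33/249950) = 12247550/33.
9⁵ = 59049 falls short of 12247550/33 but 9⁶ = 531441 reaches it, so n = 6.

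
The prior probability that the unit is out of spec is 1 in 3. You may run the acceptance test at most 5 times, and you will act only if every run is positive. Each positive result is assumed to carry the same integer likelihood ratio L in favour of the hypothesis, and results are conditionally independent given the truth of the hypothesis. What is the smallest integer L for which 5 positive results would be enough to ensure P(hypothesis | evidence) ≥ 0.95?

3

Prior odds = (1/3)/(2/3) = 0.5.
Target odds = 0.95/0.05 = 19.
Need L⁵ ≥ 19 ÷ 0.5 = 38.
2⁵ = 32 < 38 ≤ 243 = 3⁵, so L = 3.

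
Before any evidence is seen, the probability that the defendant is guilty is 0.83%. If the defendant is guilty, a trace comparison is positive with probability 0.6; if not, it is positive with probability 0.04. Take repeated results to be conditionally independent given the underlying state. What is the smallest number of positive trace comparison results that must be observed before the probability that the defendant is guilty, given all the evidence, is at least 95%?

3

Prior odds: 0.0083 ÷ 0.9917 = 83/9917.
Likelihood ratio of a positive = 0.6/0.04 = 15.
Target odds: 0.95 ÷ 0.05 = 19.
Need (83/9917) × 15ⁿ ≥ 19, i.e. 15ⁿ ≥ 188423/83.
15² = 225 falls short of 188423/83 but 15³ = 3375 reaches it, so n = 3.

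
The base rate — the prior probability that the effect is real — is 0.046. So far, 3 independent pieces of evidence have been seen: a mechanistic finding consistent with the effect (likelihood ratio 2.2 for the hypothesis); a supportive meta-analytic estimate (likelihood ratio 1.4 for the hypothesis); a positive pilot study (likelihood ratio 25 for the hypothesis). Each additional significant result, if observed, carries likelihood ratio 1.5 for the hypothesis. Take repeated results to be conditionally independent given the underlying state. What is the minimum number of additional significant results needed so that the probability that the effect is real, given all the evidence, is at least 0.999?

Prior odds = 0.046/0.954 = 23/477.
Combined Bayes factor of the evidence already in hand = 2.2 × 1.4 × 25 = 77.
Odds after that evidence = (23/477) × 77 = 1771/477.
Target odds = 0.999/0.001 = 999.
Need 1.5ⁿ ≥ 999 ÷ (1771/477) = 476523/1771.
1.5¹³ = 1594323/8192 falls short of 476523/1771 but 1.5¹⁴ = 4782969/16384 reaches it, so n = 14.

14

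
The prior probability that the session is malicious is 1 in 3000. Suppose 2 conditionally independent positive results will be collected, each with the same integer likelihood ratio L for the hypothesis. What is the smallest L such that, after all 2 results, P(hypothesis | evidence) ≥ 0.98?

384

Prior odds = (1/3000)/(2999/3000) = 1/2999.
Target odds = 0.98/0.02 = 49.
Need L² ≥ 49 ÷ (1/2999) = 146951.
383² = 146689 < 146951 ≤ 147456 = 384², so L = 384.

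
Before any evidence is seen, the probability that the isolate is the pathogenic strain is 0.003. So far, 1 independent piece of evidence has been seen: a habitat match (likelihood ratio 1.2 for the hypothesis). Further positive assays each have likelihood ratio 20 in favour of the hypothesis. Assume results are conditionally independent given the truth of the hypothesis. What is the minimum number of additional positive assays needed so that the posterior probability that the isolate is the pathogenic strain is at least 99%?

Prior odds = 0.003/0.997 = 3/997.
Bayes factor of the evidence already in hand = 1.2.
Odds after that evidence = (3/997) × 1.2 = 18/4985.
Target odds = 0.99/0.01 = 99.
Need 20ⁿ ≥ 99 ÷ (18/4985) = 27417.5.
20³ = 8000 falls short of 27417.5 but 20⁴ = 160000 reaches it, so n = 4.

4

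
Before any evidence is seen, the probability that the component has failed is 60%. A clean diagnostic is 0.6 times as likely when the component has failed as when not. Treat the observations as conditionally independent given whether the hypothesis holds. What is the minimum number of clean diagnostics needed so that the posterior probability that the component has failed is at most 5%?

7

Prior odds: 0.6 ÷ 0.4 = 1.5.
Likelihood ratio per clean diagnostic = 0.6.
Target posterior odds = 0.05/0.95 = 1/19.
Require 0.6ⁿ ≤ 1/19 ÷ 1.5 = 2/57.
0.6⁶ = 729/15625 is still above 2/57 but 0.6⁷ = 2187/78125 is at or below it, so n = 7.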